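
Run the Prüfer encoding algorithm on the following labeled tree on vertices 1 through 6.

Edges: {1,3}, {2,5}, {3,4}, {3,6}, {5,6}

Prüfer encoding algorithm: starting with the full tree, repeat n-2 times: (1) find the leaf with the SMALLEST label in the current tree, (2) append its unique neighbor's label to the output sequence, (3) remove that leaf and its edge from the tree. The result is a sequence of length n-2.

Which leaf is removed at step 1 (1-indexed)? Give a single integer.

Step 1: current leaves = {1,2,4}. Remove leaf 1 (neighbor: 3).

Answer: 1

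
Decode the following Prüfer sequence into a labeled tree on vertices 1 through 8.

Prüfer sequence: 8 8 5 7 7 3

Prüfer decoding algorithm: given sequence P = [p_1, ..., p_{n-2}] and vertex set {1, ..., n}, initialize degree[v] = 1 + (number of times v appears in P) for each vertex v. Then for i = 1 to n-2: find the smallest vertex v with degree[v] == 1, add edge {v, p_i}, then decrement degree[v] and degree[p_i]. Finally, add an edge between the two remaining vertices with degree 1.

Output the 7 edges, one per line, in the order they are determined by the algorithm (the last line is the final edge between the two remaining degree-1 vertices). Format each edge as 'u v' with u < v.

Answer: 1 8
2 8
4 5
5 7
6 7
3 7
3 8

Derivation:
Initial degrees: {1:1, 2:1, 3:2, 4:1, 5:2, 6:1, 7:3, 8:3}
Step 1: smallest deg-1 vertex = 1, p_1 = 8. Add edge {1,8}. Now deg[1]=0, deg[8]=2.
Step 2: smallest deg-1 vertex = 2, p_2 = 8. Add edge {2,8}. Now deg[2]=0, deg[8]=1.
Step 3: smallest deg-1 vertex = 4, p_3 = 5. Add edge {4,5}. Now deg[4]=0, deg[5]=1.
Step 4: smallest deg-1 vertex = 5, p_4 = 7. Add edge {5,7}. Now deg[5]=0, deg[7]=2.
Step 5: smallest deg-1 vertex = 6, p_5 = 7. Add edge {6,7}. Now deg[6]=0, deg[7]=1.
Step 6: smallest deg-1 vertex = 7, p_6 = 3. Add edge {3,7}. Now deg[7]=0, deg[3]=1.
Final: two remaining deg-1 vertices are 3, 8. Add edge {3,8}.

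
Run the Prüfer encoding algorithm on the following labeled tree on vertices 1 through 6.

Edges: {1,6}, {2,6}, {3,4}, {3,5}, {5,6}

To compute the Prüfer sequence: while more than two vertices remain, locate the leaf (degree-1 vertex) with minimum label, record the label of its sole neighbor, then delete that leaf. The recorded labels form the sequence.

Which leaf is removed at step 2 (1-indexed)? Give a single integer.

Answer: 2

Derivation:
Step 1: current leaves = {1,2,4}. Remove leaf 1 (neighbor: 6).
Step 2: current leaves = {2,4}. Remove leaf 2 (neighbor: 6).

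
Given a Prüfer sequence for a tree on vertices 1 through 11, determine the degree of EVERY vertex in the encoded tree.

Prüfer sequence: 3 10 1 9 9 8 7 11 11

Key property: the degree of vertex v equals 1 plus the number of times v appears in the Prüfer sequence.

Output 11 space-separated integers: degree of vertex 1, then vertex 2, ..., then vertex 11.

Answer: 2 1 2 1 1 1 2 2 3 2 3

Derivation:
p_1 = 3: count[3] becomes 1
p_2 = 10: count[10] becomes 1
p_3 = 1: count[1] becomes 1
p_4 = 9: count[9] becomes 1
p_5 = 9: count[9] becomes 2
p_6 = 8: count[8] becomes 1
p_7 = 7: count[7] becomes 1
p_8 = 11: count[11] becomes 1
p_9 = 11: count[11] becomes 2
Degrees (1 + count): deg[1]=1+1=2, deg[2]=1+0=1, deg[3]=1+1=2, deg[4]=1+0=1, deg[5]=1+0=1, deg[6]=1+0=1, deg[7]=1+1=2, deg[8]=1+1=2, deg[9]=1+2=3, deg[10]=1+1=2, deg[11]=1+2=3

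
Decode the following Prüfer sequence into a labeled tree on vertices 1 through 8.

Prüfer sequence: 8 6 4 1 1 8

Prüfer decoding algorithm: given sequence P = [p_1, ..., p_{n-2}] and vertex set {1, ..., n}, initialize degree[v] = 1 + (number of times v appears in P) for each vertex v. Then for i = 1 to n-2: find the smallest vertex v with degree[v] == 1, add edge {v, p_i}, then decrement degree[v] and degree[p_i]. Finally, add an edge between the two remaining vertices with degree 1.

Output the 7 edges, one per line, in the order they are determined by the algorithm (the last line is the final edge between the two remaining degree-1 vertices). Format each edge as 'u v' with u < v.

Initial degrees: {1:3, 2:1, 3:1, 4:2, 5:1, 6:2, 7:1, 8:3}
Step 1: smallest deg-1 vertex = 2, p_1 = 8. Add edge {2,8}. Now deg[2]=0, deg[8]=2.
Step 2: smallest deg-1 vertex = 3, p_2 = 6. Add edge {3,6}. Now deg[3]=0, deg[6]=1.
Step 3: smallest deg-1 vertex = 5, p_3 = 4. Add edge {4,5}. Now deg[5]=0, deg[4]=1.
Step 4: smallest deg-1 vertex = 4, p_4 = 1. Add edge {1,4}. Now deg[4]=0, deg[1]=2.
Step 5: smallest deg-1 vertex = 6, p_5 = 1. Add edge {1,6}. Now deg[6]=0, deg[1]=1.
Step 6: smallest deg-1 vertex = 1, p_6 = 8. Add edge {1,8}. Now deg[1]=0, deg[8]=1.
Final: two remaining deg-1 vertices are 7, 8. Add edge {7,8}.

Answer: 2 8
3 6
4 5
1 4
1 6
1 8
7 8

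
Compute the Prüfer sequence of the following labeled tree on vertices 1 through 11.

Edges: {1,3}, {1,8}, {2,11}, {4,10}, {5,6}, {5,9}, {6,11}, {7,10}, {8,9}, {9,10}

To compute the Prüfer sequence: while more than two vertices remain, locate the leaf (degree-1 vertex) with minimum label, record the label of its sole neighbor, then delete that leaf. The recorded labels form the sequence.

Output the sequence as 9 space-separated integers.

Step 1: leaves = {2,3,4,7}. Remove smallest leaf 2, emit neighbor 11.
Step 2: leaves = {3,4,7,11}. Remove smallest leaf 3, emit neighbor 1.
Step 3: leaves = {1,4,7,11}. Remove smallest leaf 1, emit neighbor 8.
Step 4: leaves = {4,7,8,11}. Remove smallest leaf 4, emit neighbor 10.
Step 5: leaves = {7,8,11}. Remove smallest leaf 7, emit neighbor 10.
Step 6: leaves = {8,10,11}. Remove smallest leaf 8, emit neighbor 9.
Step 7: leaves = {10,11}. Remove smallest leaf 10, emit neighbor 9.
Step 8: leaves = {9,11}. Remove smallest leaf 9, emit neighbor 5.
Step 9: leaves = {5,11}. Remove smallest leaf 5, emit neighbor 6.
Done: 2 vertices remain (6, 11). Sequence = [11 1 8 10 10 9 9 5 6]

Answer: 11 1 8 10 10 9 9 5 6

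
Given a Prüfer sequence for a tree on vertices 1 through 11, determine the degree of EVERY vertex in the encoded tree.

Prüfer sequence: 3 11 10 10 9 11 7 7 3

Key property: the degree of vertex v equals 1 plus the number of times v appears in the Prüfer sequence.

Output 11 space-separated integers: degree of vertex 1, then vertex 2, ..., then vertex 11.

Answer: 1 1 3 1 1 1 3 1 2 3 3

Derivation:
p_1 = 3: count[3] becomes 1
p_2 = 11: count[11] becomes 1
p_3 = 10: count[10] becomes 1
p_4 = 10: count[10] becomes 2
p_5 = 9: count[9] becomes 1
p_6 = 11: count[11] becomes 2
p_7 = 7: count[7] becomes 1
p_8 = 7: count[7] becomes 2
p_9 = 3: count[3] becomes 2
Degrees (1 + count): deg[1]=1+0=1, deg[2]=1+0=1, deg[3]=1+2=3, deg[4]=1+0=1, deg[5]=1+0=1, deg[6]=1+0=1, deg[7]=1+2=3, deg[8]=1+0=1, deg[9]=1+1=2, deg[10]=1+2=3, deg[11]=1+2=3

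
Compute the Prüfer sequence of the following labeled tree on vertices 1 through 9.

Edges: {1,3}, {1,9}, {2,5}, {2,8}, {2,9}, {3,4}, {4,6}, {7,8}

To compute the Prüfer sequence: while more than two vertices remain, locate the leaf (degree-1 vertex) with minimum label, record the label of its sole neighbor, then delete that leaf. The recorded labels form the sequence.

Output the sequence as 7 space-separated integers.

Step 1: leaves = {5,6,7}. Remove smallest leaf 5, emit neighbor 2.
Step 2: leaves = {6,7}. Remove smallest leaf 6, emit neighbor 4.
Step 3: leaves = {4,7}. Remove smallest leaf 4, emit neighbor 3.
Step 4: leaves = {3,7}. Remove smallest leaf 3, emit neighbor 1.
Step 5: leaves = {1,7}. Remove smallest leaf 1, emit neighbor 9.
Step 6: leaves = {7,9}. Remove smallest leaf 7, emit neighbor 8.
Step 7: leaves = {8,9}. Remove smallest leaf 8, emit neighbor 2.
Done: 2 vertices remain (2, 9). Sequence = [2 4 3 1 9 8 2]

Answer: 2 4 3 1 9 8 2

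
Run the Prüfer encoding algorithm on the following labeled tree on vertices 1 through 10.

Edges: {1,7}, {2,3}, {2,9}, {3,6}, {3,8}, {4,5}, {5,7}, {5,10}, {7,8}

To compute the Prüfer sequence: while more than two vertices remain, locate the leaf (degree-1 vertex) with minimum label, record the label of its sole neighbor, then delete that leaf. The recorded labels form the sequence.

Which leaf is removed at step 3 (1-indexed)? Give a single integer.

Step 1: current leaves = {1,4,6,9,10}. Remove leaf 1 (neighbor: 7).
Step 2: current leaves = {4,6,9,10}. Remove leaf 4 (neighbor: 5).
Step 3: current leaves = {6,9,10}. Remove leaf 6 (neighbor: 3).

Answer: 6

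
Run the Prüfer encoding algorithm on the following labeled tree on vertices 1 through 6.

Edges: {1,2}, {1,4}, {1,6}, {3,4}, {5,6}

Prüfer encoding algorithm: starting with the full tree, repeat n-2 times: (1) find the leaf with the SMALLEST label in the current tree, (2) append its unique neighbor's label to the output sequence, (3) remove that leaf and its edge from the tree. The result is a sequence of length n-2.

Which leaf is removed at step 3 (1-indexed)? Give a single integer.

Answer: 4

Derivation:
Step 1: current leaves = {2,3,5}. Remove leaf 2 (neighbor: 1).
Step 2: current leaves = {3,5}. Remove leaf 3 (neighbor: 4).
Step 3: current leaves = {4,5}. Remove leaf 4 (neighbor: 1).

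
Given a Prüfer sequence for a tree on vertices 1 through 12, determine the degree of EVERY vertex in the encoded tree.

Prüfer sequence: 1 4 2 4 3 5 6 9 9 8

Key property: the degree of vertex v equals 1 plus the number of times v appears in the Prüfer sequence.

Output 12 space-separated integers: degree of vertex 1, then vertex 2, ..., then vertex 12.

Answer: 2 2 2 3 2 2 1 2 3 1 1 1

Derivation:
p_1 = 1: count[1] becomes 1
p_2 = 4: count[4] becomes 1
p_3 = 2: count[2] becomes 1
p_4 = 4: count[4] becomes 2
p_5 = 3: count[3] becomes 1
p_6 = 5: count[5] becomes 1
p_7 = 6: count[6] becomes 1
p_8 = 9: count[9] becomes 1
p_9 = 9: count[9] becomes 2
p_10 = 8: count[8] becomes 1
Degrees (1 + count): deg[1]=1+1=2, deg[2]=1+1=2, deg[3]=1+1=2, deg[4]=1+2=3, deg[5]=1+1=2, deg[6]=1+1=2, deg[7]=1+0=1, deg[8]=1+1=2, deg[9]=1+2=3, deg[10]=1+0=1, deg[11]=1+0=1, deg[12]=1+0=1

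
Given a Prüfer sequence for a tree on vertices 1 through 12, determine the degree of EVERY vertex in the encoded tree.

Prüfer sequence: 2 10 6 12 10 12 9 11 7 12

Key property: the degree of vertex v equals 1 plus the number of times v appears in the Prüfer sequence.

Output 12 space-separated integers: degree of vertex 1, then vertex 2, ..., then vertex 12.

p_1 = 2: count[2] becomes 1
p_2 = 10: count[10] becomes 1
p_3 = 6: count[6] becomes 1
p_4 = 12: count[12] becomes 1
p_5 = 10: count[10] becomes 2
p_6 = 12: count[12] becomes 2
p_7 = 9: count[9] becomes 1
p_8 = 11: count[11] becomes 1
p_9 = 7: count[7] becomes 1
p_10 = 12: count[12] becomes 3
Degrees (1 + count): deg[1]=1+0=1, deg[2]=1+1=2, deg[3]=1+0=1, deg[4]=1+0=1, deg[5]=1+0=1, deg[6]=1+1=2, deg[7]=1+1=2, deg[8]=1+0=1, deg[9]=1+1=2, deg[10]=1+2=3, deg[11]=1+1=2, deg[12]=1+3=4

Answer: 1 2 1 1 1 2 2 1 2 3 2 4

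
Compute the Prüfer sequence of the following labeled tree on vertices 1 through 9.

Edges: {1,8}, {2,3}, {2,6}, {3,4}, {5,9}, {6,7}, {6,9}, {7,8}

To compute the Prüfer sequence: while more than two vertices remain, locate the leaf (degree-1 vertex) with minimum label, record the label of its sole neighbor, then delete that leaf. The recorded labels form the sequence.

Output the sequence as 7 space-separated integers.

Answer: 8 3 2 6 9 7 6

Derivation:
Step 1: leaves = {1,4,5}. Remove smallest leaf 1, emit neighbor 8.
Step 2: leaves = {4,5,8}. Remove smallest leaf 4, emit neighbor 3.
Step 3: leaves = {3,5,8}. Remove smallest leaf 3, emit neighbor 2.
Step 4: leaves = {2,5,8}. Remove smallest leaf 2, emit neighbor 6.
Step 5: leaves = {5,8}. Remove smallest leaf 5, emit neighbor 9.
Step 6: leaves = {8,9}. Remove smallest leaf 8, emit neighbor 7.
Step 7: leaves = {7,9}. Remove smallest leaf 7, emit neighbor 6.
Done: 2 vertices remain (6, 9). Sequence = [8 3 2 6 9 7 6]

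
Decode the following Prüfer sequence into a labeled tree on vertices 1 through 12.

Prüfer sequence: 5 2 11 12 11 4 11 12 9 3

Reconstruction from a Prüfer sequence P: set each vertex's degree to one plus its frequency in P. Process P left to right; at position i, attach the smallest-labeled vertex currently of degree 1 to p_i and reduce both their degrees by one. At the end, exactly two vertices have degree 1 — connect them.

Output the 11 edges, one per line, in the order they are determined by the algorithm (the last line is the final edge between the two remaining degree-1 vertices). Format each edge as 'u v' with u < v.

Answer: 1 5
2 5
2 11
6 12
7 11
4 8
4 11
10 12
9 11
3 9
3 12

Derivation:
Initial degrees: {1:1, 2:2, 3:2, 4:2, 5:2, 6:1, 7:1, 8:1, 9:2, 10:1, 11:4, 12:3}
Step 1: smallest deg-1 vertex = 1, p_1 = 5. Add edge {1,5}. Now deg[1]=0, deg[5]=1.
Step 2: smallest deg-1 vertex = 5, p_2 = 2. Add edge {2,5}. Now deg[5]=0, deg[2]=1.
Step 3: smallest deg-1 vertex = 2, p_3 = 11. Add edge {2,11}. Now deg[2]=0, deg[11]=3.
Step 4: smallest deg-1 vertex = 6, p_4 = 12. Add edge {6,12}. Now deg[6]=0, deg[12]=2.
Step 5: smallest deg-1 vertex = 7, p_5 = 11. Add edge {7,11}. Now deg[7]=0, deg[11]=2.
Step 6: smallest deg-1 vertex = 8, p_6 = 4. Add edge {4,8}. Now deg[8]=0, deg[4]=1.
Step 7: smallest deg-1 vertex = 4, p_7 = 11. Add edge {4,11}. Now deg[4]=0, deg[11]=1.
Step 8: smallest deg-1 vertex = 10, p_8 = 12. Add edge {10,12}. Now deg[10]=0, deg[12]=1.
Step 9: smallest deg-1 vertex = 11, p_9 = 9. Add edge {9,11}. Now deg[11]=0, deg[9]=1.
Step 10: smallest deg-1 vertex = 9, p_10 = 3. Add edge {3,9}. Now deg[9]=0, deg[3]=1.
Final: two remaining deg-1 vertices are 3, 12. Add edge {3,12}.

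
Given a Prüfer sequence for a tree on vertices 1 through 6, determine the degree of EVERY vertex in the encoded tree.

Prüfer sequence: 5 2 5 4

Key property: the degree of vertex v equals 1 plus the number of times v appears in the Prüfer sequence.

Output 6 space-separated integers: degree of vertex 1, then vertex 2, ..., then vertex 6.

p_1 = 5: count[5] becomes 1
p_2 = 2: count[2] becomes 1
p_3 = 5: count[5] becomes 2
p_4 = 4: count[4] becomes 1
Degrees (1 + count): deg[1]=1+0=1, deg[2]=1+1=2, deg[3]=1+0=1, deg[4]=1+1=2, deg[5]=1+2=3, deg[6]=1+0=1

Answer: 1 2 1 2 3 1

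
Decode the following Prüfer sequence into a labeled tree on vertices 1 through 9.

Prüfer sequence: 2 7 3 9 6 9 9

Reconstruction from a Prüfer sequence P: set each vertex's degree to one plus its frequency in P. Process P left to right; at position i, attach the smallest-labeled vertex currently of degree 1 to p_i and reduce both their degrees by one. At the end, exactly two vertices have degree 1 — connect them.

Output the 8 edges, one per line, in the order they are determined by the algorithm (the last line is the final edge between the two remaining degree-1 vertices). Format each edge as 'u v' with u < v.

Answer: 1 2
2 7
3 4
3 9
5 6
6 9
7 9
8 9

Derivation:
Initial degrees: {1:1, 2:2, 3:2, 4:1, 5:1, 6:2, 7:2, 8:1, 9:4}
Step 1: smallest deg-1 vertex = 1, p_1 = 2. Add edge {1,2}. Now deg[1]=0, deg[2]=1.
Step 2: smallest deg-1 vertex = 2, p_2 = 7. Add edge {2,7}. Now deg[2]=0, deg[7]=1.
Step 3: smallest deg-1 vertex = 4, p_3 = 3. Add edge {3,4}. Now deg[4]=0, deg[3]=1.
Step 4: smallest deg-1 vertex = 3, p_4 = 9. Add edge {3,9}. Now deg[3]=0, deg[9]=3.
Step 5: smallest deg-1 vertex = 5, p_5 = 6. Add edge {5,6}. Now deg[5]=0, deg[6]=1.
Step 6: smallest deg-1 vertex = 6, p_6 = 9. Add edge {6,9}. Now deg[6]=0, deg[9]=2.
Step 7: smallest deg-1 vertex = 7, p_7 = 9. Add edge {7,9}. Now deg[7]=0, deg[9]=1.
Final: two remaining deg-1 vertices are 8, 9. Add edge {8,9}.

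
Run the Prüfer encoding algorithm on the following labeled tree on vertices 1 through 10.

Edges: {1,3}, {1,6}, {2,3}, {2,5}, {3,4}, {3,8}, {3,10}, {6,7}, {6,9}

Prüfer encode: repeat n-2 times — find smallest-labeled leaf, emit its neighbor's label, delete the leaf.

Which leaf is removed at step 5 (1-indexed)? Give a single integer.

Step 1: current leaves = {4,5,7,8,9,10}. Remove leaf 4 (neighbor: 3).
Step 2: current leaves = {5,7,8,9,10}. Remove leaf 5 (neighbor: 2).
Step 3: current leaves = {2,7,8,9,10}. Remove leaf 2 (neighbor: 3).
Step 4: current leaves = {7,8,9,10}. Remove leaf 7 (neighbor: 6).
Step 5: current leaves = {8,9,10}. Remove leaf 8 (neighbor: 3).

Answer: 8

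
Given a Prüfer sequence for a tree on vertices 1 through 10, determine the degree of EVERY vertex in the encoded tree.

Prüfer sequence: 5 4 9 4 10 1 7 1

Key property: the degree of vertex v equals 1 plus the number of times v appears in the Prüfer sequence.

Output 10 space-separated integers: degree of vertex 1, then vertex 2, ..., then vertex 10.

p_1 = 5: count[5] becomes 1
p_2 = 4: count[4] becomes 1
p_3 = 9: count[9] becomes 1
p_4 = 4: count[4] becomes 2
p_5 = 10: count[10] becomes 1
p_6 = 1: count[1] becomes 1
p_7 = 7: count[7] becomes 1
p_8 = 1: count[1] becomes 2
Degrees (1 + count): deg[1]=1+2=3, deg[2]=1+0=1, deg[3]=1+0=1, deg[4]=1+2=3, deg[5]=1+1=2, deg[6]=1+0=1, deg[7]=1+1=2, deg[8]=1+0=1, deg[9]=1+1=2, deg[10]=1+1=2

Answer: 3 1 1 3 2 1 2 1 2 2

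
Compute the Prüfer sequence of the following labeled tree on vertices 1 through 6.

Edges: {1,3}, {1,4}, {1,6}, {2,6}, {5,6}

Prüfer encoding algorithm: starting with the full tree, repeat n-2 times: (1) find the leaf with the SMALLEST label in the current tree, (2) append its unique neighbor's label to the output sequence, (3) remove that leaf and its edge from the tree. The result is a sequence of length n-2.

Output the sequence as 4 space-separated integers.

Step 1: leaves = {2,3,4,5}. Remove smallest leaf 2, emit neighbor 6.
Step 2: leaves = {3,4,5}. Remove smallest leaf 3, emit neighbor 1.
Step 3: leaves = {4,5}. Remove smallest leaf 4, emit neighbor 1.
Step 4: leaves = {1,5}. Remove smallest leaf 1, emit neighbor 6.
Done: 2 vertices remain (5, 6). Sequence = [6 1 1 6]

Answer: 6 1 1 6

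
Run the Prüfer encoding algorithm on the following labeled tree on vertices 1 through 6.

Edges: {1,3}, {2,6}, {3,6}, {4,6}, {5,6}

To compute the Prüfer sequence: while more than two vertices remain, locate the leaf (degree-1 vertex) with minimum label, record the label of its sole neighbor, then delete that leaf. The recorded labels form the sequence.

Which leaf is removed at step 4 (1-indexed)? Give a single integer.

Step 1: current leaves = {1,2,4,5}. Remove leaf 1 (neighbor: 3).
Step 2: current leaves = {2,3,4,5}. Remove leaf 2 (neighbor: 6).
Step 3: current leaves = {3,4,5}. Remove leaf 3 (neighbor: 6).
Step 4: current leaves = {4,5}. Remove leaf 4 (neighbor: 6).

Answer: 4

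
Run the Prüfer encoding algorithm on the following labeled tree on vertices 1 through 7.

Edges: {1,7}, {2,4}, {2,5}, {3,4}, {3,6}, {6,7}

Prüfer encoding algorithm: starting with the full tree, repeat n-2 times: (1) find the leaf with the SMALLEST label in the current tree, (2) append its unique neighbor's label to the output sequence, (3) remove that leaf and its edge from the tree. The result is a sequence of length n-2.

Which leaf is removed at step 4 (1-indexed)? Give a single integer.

Step 1: current leaves = {1,5}. Remove leaf 1 (neighbor: 7).
Step 2: current leaves = {5,7}. Remove leaf 5 (neighbor: 2).
Step 3: current leaves = {2,7}. Remove leaf 2 (neighbor: 4).
Step 4: current leaves = {4,7}. Remove leaf 4 (neighbor: 3).

Answer: 4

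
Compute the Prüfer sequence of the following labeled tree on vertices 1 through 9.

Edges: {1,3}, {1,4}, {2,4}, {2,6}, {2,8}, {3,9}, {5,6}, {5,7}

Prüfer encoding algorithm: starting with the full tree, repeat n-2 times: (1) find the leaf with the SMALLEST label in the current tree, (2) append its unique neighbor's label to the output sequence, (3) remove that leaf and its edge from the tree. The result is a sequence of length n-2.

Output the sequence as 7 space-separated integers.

Step 1: leaves = {7,8,9}. Remove smallest leaf 7, emit neighbor 5.
Step 2: leaves = {5,8,9}. Remove smallest leaf 5, emit neighbor 6.
Step 3: leaves = {6,8,9}. Remove smallest leaf 6, emit neighbor 2.
Step 4: leaves = {8,9}. Remove smallest leaf 8, emit neighbor 2.
Step 5: leaves = {2,9}. Remove smallest leaf 2, emit neighbor 4.
Step 6: leaves = {4,9}. Remove smallest leaf 4, emit neighbor 1.
Step 7: leaves = {1,9}. Remove smallest leaf 1, emit neighbor 3.
Done: 2 vertices remain (3, 9). Sequence = [5 6 2 2 4 1 3]

Answer: 5 6 2 2 4 1 3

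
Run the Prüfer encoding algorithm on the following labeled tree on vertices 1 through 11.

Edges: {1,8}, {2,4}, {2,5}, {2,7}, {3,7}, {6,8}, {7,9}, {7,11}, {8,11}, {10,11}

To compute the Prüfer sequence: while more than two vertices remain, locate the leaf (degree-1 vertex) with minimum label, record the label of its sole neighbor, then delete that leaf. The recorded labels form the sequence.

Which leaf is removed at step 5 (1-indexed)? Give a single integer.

Step 1: current leaves = {1,3,4,5,6,9,10}. Remove leaf 1 (neighbor: 8).
Step 2: current leaves = {3,4,5,6,9,10}. Remove leaf 3 (neighbor: 7).
Step 3: current leaves = {4,5,6,9,10}. Remove leaf 4 (neighbor: 2).
Step 4: current leaves = {5,6,9,10}. Remove leaf 5 (neighbor: 2).
Step 5: current leaves = {2,6,9,10}. Remove leaf 2 (neighbor: 7).

Answer: 2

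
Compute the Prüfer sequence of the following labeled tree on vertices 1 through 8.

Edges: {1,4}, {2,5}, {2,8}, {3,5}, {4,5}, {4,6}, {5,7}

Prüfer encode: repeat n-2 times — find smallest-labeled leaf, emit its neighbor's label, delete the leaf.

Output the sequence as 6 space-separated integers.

Step 1: leaves = {1,3,6,7,8}. Remove smallest leaf 1, emit neighbor 4.
Step 2: leaves = {3,6,7,8}. Remove smallest leaf 3, emit neighbor 5.
Step 3: leaves = {6,7,8}. Remove smallest leaf 6, emit neighbor 4.
Step 4: leaves = {4,7,8}. Remove smallest leaf 4, emit neighbor 5.
Step 5: leaves = {7,8}. Remove smallest leaf 7, emit neighbor 5.
Step 6: leaves = {5,8}. Remove smallest leaf 5, emit neighbor 2.
Done: 2 vertices remain (2, 8). Sequence = [4 5 4 5 5 2]

Answer: 4 5 4 5 5 2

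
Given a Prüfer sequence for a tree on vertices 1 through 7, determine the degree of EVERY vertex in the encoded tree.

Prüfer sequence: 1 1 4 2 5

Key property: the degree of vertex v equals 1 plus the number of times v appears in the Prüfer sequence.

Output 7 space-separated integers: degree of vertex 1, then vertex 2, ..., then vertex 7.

Answer: 3 2 1 2 2 1 1

Derivation:
p_1 = 1: count[1] becomes 1
p_2 = 1: count[1] becomes 2
p_3 = 4: count[4] becomes 1
p_4 = 2: count[2] becomes 1
p_5 = 5: count[5] becomes 1
Degrees (1 + count): deg[1]=1+2=3, deg[2]=1+1=2, deg[3]=1+0=1, deg[4]=1+1=2, deg[5]=1+1=2, deg[6]=1+0=1, deg[7]=1+0=1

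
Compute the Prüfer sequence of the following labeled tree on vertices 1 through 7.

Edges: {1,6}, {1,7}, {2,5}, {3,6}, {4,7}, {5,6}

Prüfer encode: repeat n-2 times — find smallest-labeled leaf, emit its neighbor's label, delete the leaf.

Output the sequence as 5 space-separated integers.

Answer: 5 6 7 6 1

Derivation:
Step 1: leaves = {2,3,4}. Remove smallest leaf 2, emit neighbor 5.
Step 2: leaves = {3,4,5}. Remove smallest leaf 3, emit neighbor 6.
Step 3: leaves = {4,5}. Remove smallest leaf 4, emit neighbor 7.
Step 4: leaves = {5,7}. Remove smallest leaf 5, emit neighbor 6.
Step 5: leaves = {6,7}. Remove smallest leaf 6, emit neighbor 1.
Done: 2 vertices remain (1, 7). Sequence = [5 6 7 6 1]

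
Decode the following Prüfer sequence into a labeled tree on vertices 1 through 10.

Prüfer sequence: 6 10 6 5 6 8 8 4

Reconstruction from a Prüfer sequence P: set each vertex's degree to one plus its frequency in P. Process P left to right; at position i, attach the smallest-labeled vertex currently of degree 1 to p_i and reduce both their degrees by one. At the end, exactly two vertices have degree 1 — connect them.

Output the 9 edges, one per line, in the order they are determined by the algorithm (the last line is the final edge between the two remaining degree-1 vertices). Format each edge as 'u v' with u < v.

Answer: 1 6
2 10
3 6
5 7
5 6
6 8
8 9
4 8
4 10

Derivation:
Initial degrees: {1:1, 2:1, 3:1, 4:2, 5:2, 6:4, 7:1, 8:3, 9:1, 10:2}
Step 1: smallest deg-1 vertex = 1, p_1 = 6. Add edge {1,6}. Now deg[1]=0, deg[6]=3.
Step 2: smallest deg-1 vertex = 2, p_2 = 10. Add edge {2,10}. Now deg[2]=0, deg[10]=1.
Step 3: smallest deg-1 vertex = 3, p_3 = 6. Add edge {3,6}. Now deg[3]=0, deg[6]=2.
Step 4: smallest deg-1 vertex = 7, p_4 = 5. Add edge {5,7}. Now deg[7]=0, deg[5]=1.
Step 5: smallest deg-1 vertex = 5, p_5 = 6. Add edge {5,6}. Now deg[5]=0, deg[6]=1.
Step 6: smallest deg-1 vertex = 6, p_6 = 8. Add edge {6,8}. Now deg[6]=0, deg[8]=2.
Step 7: smallest deg-1 vertex = 9, p_7 = 8. Add edge {8,9}. Now deg[9]=0, deg[8]=1.
Step 8: smallest deg-1 vertex = 8, p_8 = 4. Add edge {4,8}. Now deg[8]=0, deg[4]=1.
Final: two remaining deg-1 vertices are 4, 10. Add edge {4,10}.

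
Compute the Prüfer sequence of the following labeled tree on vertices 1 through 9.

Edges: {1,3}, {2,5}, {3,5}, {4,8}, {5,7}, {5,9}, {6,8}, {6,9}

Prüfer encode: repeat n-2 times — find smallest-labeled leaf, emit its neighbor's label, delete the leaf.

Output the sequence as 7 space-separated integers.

Answer: 3 5 5 8 5 9 6

Derivation:
Step 1: leaves = {1,2,4,7}. Remove smallest leaf 1, emit neighbor 3.
Step 2: leaves = {2,3,4,7}. Remove smallest leaf 2, emit neighbor 5.
Step 3: leaves = {3,4,7}. Remove smallest leaf 3, emit neighbor 5.
Step 4: leaves = {4,7}. Remove smallest leaf 4, emit neighbor 8.
Step 5: leaves = {7,8}. Remove smallest leaf 7, emit neighbor 5.
Step 6: leaves = {5,8}. Remove smallest leaf 5, emit neighbor 9.
Step 7: leaves = {8,9}. Remove smallest leaf 8, emit neighbor 6.
Done: 2 vertices remain (6, 9). Sequence = [3 5 5 8 5 9 6]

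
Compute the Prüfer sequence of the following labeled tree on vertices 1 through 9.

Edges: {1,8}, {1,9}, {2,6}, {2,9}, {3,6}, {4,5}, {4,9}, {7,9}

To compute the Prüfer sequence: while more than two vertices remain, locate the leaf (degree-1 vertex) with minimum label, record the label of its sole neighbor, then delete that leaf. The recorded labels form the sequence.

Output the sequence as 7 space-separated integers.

Answer: 6 4 9 2 9 9 1

Derivation:
Step 1: leaves = {3,5,7,8}. Remove smallest leaf 3, emit neighbor 6.
Step 2: leaves = {5,6,7,8}. Remove smallest leaf 5, emit neighbor 4.
Step 3: leaves = {4,6,7,8}. Remove smallest leaf 4, emit neighbor 9.
Step 4: leaves = {6,7,8}. Remove smallest leaf 6, emit neighbor 2.
Step 5: leaves = {2,7,8}. Remove smallest leaf 2, emit neighbor 9.
Step 6: leaves = {7,8}. Remove smallest leaf 7, emit neighbor 9.
Step 7: leaves = {8,9}. Remove smallest leaf 8, emit neighbor 1.
Done: 2 vertices remain (1, 9). Sequence = [6 4 9 2 9 9 1]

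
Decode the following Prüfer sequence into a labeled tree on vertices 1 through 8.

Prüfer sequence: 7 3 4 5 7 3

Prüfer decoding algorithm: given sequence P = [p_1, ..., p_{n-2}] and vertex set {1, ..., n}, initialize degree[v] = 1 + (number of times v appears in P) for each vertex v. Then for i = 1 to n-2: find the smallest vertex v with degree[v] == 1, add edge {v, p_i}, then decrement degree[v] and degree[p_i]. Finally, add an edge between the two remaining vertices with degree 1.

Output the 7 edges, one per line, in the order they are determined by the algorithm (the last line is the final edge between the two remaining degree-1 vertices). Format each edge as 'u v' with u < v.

Answer: 1 7
2 3
4 6
4 5
5 7
3 7
3 8

Derivation:
Initial degrees: {1:1, 2:1, 3:3, 4:2, 5:2, 6:1, 7:3, 8:1}
Step 1: smallest deg-1 vertex = 1, p_1 = 7. Add edge {1,7}. Now deg[1]=0, deg[7]=2.
Step 2: smallest deg-1 vertex = 2, p_2 = 3. Add edge {2,3}. Now deg[2]=0, deg[3]=2.
Step 3: smallest deg-1 vertex = 6, p_3 = 4. Add edge {4,6}. Now deg[6]=0, deg[4]=1.
Step 4: smallest deg-1 vertex = 4, p_4 = 5. Add edge {4,5}. Now deg[4]=0, deg[5]=1.
Step 5: smallest deg-1 vertex = 5, p_5 = 7. Add edge {5,7}. Now deg[5]=0, deg[7]=1.
Step 6: smallest deg-1 vertex = 7, p_6 = 3. Add edge {3,7}. Now deg[7]=0, deg[3]=1.
Final: two remaining deg-1 vertices are 3, 8. Add edge {3,8}.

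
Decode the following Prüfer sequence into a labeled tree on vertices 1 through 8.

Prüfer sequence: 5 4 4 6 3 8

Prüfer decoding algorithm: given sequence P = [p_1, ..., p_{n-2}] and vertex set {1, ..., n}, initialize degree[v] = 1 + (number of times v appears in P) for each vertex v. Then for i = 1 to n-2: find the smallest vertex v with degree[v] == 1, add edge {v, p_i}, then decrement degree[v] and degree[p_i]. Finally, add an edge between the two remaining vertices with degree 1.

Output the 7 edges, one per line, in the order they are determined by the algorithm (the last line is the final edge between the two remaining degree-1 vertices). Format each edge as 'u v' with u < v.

Initial degrees: {1:1, 2:1, 3:2, 4:3, 5:2, 6:2, 7:1, 8:2}
Step 1: smallest deg-1 vertex = 1, p_1 = 5. Add edge {1,5}. Now deg[1]=0, deg[5]=1.
Step 2: smallest deg-1 vertex = 2, p_2 = 4. Add edge {2,4}. Now deg[2]=0, deg[4]=2.
Step 3: smallest deg-1 vertex = 5, p_3 = 4. Add edge {4,5}. Now deg[5]=0, deg[4]=1.
Step 4: smallest deg-1 vertex = 4, p_4 = 6. Add edge {4,6}. Now deg[4]=0, deg[6]=1.
Step 5: smallest deg-1 vertex = 6, p_5 = 3. Add edge {3,6}. Now deg[6]=0, deg[3]=1.
Step 6: smallest deg-1 vertex = 3, p_6 = 8. Add edge {3,8}. Now deg[3]=0, deg[8]=1.
Final: two remaining deg-1 vertices are 7, 8. Add edge {7,8}.

Answer: 1 5
2 4
4 5
4 6
3 6
3 8
7 8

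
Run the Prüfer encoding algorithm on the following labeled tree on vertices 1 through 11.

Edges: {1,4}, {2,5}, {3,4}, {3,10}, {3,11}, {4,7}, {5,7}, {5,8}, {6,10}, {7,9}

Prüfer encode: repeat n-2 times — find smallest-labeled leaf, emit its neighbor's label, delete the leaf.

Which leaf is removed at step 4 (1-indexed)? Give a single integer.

Step 1: current leaves = {1,2,6,8,9,11}. Remove leaf 1 (neighbor: 4).
Step 2: current leaves = {2,6,8,9,11}. Remove leaf 2 (neighbor: 5).
Step 3: current leaves = {6,8,9,11}. Remove leaf 6 (neighbor: 10).
Step 4: current leaves = {8,9,10,11}. Remove leaf 8 (neighbor: 5).

Answer: 8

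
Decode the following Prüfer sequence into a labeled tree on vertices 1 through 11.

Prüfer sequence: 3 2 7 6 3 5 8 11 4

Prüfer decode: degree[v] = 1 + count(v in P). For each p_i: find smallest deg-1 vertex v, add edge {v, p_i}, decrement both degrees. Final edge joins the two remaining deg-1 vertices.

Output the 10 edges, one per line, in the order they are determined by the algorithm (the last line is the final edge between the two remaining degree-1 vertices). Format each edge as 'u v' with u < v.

Answer: 1 3
2 9
2 7
6 7
3 6
3 5
5 8
8 11
4 10
4 11

Derivation:
Initial degrees: {1:1, 2:2, 3:3, 4:2, 5:2, 6:2, 7:2, 8:2, 9:1, 10:1, 11:2}
Step 1: smallest deg-1 vertex = 1, p_1 = 3. Add edge {1,3}. Now deg[1]=0, deg[3]=2.
Step 2: smallest deg-1 vertex = 9, p_2 = 2. Add edge {2,9}. Now deg[9]=0, deg[2]=1.
Step 3: smallest deg-1 vertex = 2, p_3 = 7. Add edge {2,7}. Now deg[2]=0, deg[7]=1.
Step 4: smallest deg-1 vertex = 7, p_4 = 6. Add edge {6,7}. Now deg[7]=0, deg[6]=1.
Step 5: smallest deg-1 vertex = 6, p_5 = 3. Add edge {3,6}. Now deg[6]=0, deg[3]=1.
Step 6: smallest deg-1 vertex = 3, p_6 = 5. Add edge {3,5}. Now deg[3]=0, deg[5]=1.
Step 7: smallest deg-1 vertex = 5, p_7 = 8. Add edge {5,8}. Now deg[5]=0, deg[8]=1.
Step 8: smallest deg-1 vertex = 8, p_8 = 11. Add edge {8,11}. Now deg[8]=0, deg[11]=1.
Step 9: smallest deg-1 vertex = 10, p_9 = 4. Add edge {4,10}. Now deg[10]=0, deg[4]=1.
Final: two remaining deg-1 vertices are 4, 11. Add edge {4,11}.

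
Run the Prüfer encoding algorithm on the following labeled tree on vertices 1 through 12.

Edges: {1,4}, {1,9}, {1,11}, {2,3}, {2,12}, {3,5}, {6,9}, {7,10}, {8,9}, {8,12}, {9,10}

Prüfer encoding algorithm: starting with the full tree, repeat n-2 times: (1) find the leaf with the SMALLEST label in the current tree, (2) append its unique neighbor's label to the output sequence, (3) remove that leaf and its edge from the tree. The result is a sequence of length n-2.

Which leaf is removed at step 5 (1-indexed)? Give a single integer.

Step 1: current leaves = {4,5,6,7,11}. Remove leaf 4 (neighbor: 1).
Step 2: current leaves = {5,6,7,11}. Remove leaf 5 (neighbor: 3).
Step 3: current leaves = {3,6,7,11}. Remove leaf 3 (neighbor: 2).
Step 4: current leaves = {2,6,7,11}. Remove leaf 2 (neighbor: 12).
Step 5: current leaves = {6,7,11,12}. Remove leaf 6 (neighbor: 9).

Answer: 6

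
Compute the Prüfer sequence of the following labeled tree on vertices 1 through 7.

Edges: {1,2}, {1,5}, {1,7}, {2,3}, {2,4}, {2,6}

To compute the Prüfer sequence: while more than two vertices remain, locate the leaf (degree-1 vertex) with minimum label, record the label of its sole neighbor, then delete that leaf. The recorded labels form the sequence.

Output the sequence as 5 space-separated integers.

Answer: 2 2 1 2 1

Derivation:
Step 1: leaves = {3,4,5,6,7}. Remove smallest leaf 3, emit neighbor 2.
Step 2: leaves = {4,5,6,7}. Remove smallest leaf 4, emit neighbor 2.
Step 3: leaves = {5,6,7}. Remove smallest leaf 5, emit neighbor 1.
Step 4: leaves = {6,7}. Remove smallest leaf 6, emit neighbor 2.
Step 5: leaves = {2,7}. Remove smallest leaf 2, emit neighbor 1.
Done: 2 vertices remain (1, 7). Sequence = [2 2 1 2 1]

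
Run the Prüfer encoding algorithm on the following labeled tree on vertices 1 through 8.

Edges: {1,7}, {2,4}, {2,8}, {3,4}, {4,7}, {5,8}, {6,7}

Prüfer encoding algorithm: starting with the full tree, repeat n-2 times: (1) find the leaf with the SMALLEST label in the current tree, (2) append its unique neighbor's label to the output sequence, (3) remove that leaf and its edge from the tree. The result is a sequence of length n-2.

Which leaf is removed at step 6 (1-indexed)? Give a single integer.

Answer: 4

Derivation:
Step 1: current leaves = {1,3,5,6}. Remove leaf 1 (neighbor: 7).
Step 2: current leaves = {3,5,6}. Remove leaf 3 (neighbor: 4).
Step 3: current leaves = {5,6}. Remove leaf 5 (neighbor: 8).
Step 4: current leaves = {6,8}. Remove leaf 6 (neighbor: 7).
Step 5: current leaves = {7,8}. Remove leaf 7 (neighbor: 4).
Step 6: current leaves = {4,8}. Remove leaf 4 (neighbor: 2).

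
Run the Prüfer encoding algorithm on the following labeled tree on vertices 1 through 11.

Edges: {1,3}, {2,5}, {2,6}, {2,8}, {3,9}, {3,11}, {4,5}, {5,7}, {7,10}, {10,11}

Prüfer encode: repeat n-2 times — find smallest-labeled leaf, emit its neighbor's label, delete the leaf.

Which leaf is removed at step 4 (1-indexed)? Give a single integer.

Step 1: current leaves = {1,4,6,8,9}. Remove leaf 1 (neighbor: 3).
Step 2: current leaves = {4,6,8,9}. Remove leaf 4 (neighbor: 5).
Step 3: current leaves = {6,8,9}. Remove leaf 6 (neighbor: 2).
Step 4: current leaves = {8,9}. Remove leaf 8 (neighbor: 2).

Answer: 8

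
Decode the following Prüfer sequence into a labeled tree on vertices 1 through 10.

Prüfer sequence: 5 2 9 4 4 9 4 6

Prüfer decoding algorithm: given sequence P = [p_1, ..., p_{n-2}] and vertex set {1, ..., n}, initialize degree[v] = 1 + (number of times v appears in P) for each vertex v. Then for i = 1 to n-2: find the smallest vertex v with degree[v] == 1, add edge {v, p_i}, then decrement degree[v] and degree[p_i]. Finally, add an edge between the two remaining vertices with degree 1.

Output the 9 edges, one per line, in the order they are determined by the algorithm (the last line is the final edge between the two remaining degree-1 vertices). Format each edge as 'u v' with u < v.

Initial degrees: {1:1, 2:2, 3:1, 4:4, 5:2, 6:2, 7:1, 8:1, 9:3, 10:1}
Step 1: smallest deg-1 vertex = 1, p_1 = 5. Add edge {1,5}. Now deg[1]=0, deg[5]=1.
Step 2: smallest deg-1 vertex = 3, p_2 = 2. Add edge {2,3}. Now deg[3]=0, deg[2]=1.
Step 3: smallest deg-1 vertex = 2, p_3 = 9. Add edge {2,9}. Now deg[2]=0, deg[9]=2.
Step 4: smallest deg-1 vertex = 5, p_4 = 4. Add edge {4,5}. Now deg[5]=0, deg[4]=3.
Step 5: smallest deg-1 vertex = 7, p_5 = 4. Add edge {4,7}. Now deg[7]=0, deg[4]=2.
Step 6: smallest deg-1 vertex = 8, p_6 = 9. Add edge {8,9}. Now deg[8]=0, deg[9]=1.
Step 7: smallest deg-1 vertex = 9, p_7 = 4. Add edge {4,9}. Now deg[9]=0, deg[4]=1.
Step 8: smallest deg-1 vertex = 4, p_8 = 6. Add edge {4,6}. Now deg[4]=0, deg[6]=1.
Final: two remaining deg-1 vertices are 6, 10. Add edge {6,10}.

Answer: 1 5
2 3
2 9
4 5
4 7
8 9
4 9
4 6
6 10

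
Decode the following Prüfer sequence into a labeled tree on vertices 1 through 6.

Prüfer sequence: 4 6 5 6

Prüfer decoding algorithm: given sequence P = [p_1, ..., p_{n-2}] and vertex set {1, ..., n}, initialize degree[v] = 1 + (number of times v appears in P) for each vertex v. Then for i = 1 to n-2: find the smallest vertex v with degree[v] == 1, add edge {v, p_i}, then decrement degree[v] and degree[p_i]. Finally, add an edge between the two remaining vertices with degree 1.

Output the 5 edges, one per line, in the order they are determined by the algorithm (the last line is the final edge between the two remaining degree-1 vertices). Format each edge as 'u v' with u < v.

Initial degrees: {1:1, 2:1, 3:1, 4:2, 5:2, 6:3}
Step 1: smallest deg-1 vertex = 1, p_1 = 4. Add edge {1,4}. Now deg[1]=0, deg[4]=1.
Step 2: smallest deg-1 vertex = 2, p_2 = 6. Add edge {2,6}. Now deg[2]=0, deg[6]=2.
Step 3: smallest deg-1 vertex = 3, p_3 = 5. Add edge {3,5}. Now deg[3]=0, deg[5]=1.
Step 4: smallest deg-1 vertex = 4, p_4 = 6. Add edge {4,6}. Now deg[4]=0, deg[6]=1.
Final: two remaining deg-1 vertices are 5, 6. Add edge {5,6}.

Answer: 1 4
2 6
3 5
4 6
5 6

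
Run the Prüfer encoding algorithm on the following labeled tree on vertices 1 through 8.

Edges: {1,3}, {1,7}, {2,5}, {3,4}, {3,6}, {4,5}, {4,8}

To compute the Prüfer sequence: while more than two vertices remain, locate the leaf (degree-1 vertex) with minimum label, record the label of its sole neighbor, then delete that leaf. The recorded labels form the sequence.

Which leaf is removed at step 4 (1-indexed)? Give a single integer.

Step 1: current leaves = {2,6,7,8}. Remove leaf 2 (neighbor: 5).
Step 2: current leaves = {5,6,7,8}. Remove leaf 5 (neighbor: 4).
Step 3: current leaves = {6,7,8}. Remove leaf 6 (neighbor: 3).
Step 4: current leaves = {7,8}. Remove leaf 7 (neighbor: 1).

Answer: 7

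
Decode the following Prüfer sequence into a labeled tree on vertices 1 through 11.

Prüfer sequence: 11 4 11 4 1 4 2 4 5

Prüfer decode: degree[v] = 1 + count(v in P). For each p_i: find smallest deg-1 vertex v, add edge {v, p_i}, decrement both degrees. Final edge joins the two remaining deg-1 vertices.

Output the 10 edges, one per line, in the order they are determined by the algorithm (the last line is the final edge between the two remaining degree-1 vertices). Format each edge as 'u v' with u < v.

Initial degrees: {1:2, 2:2, 3:1, 4:5, 5:2, 6:1, 7:1, 8:1, 9:1, 10:1, 11:3}
Step 1: smallest deg-1 vertex = 3, p_1 = 11. Add edge {3,11}. Now deg[3]=0, deg[11]=2.
Step 2: smallest deg-1 vertex = 6, p_2 = 4. Add edge {4,6}. Now deg[6]=0, deg[4]=4.
Step 3: smallest deg-1 vertex = 7, p_3 = 11. Add edge {7,11}. Now deg[7]=0, deg[11]=1.
Step 4: smallest deg-1 vertex = 8, p_4 = 4. Add edge {4,8}. Now deg[8]=0, deg[4]=3.
Step 5: smallest deg-1 vertex = 9, p_5 = 1. Add edge {1,9}. Now deg[9]=0, deg[1]=1.
Step 6: smallest deg-1 vertex = 1, p_6 = 4. Add edge {1,4}. Now deg[1]=0, deg[4]=2.
Step 7: smallest deg-1 vertex = 10, p_7 = 2. Add edge {2,10}. Now deg[10]=0, deg[2]=1.
Step 8: smallest deg-1 vertex = 2, p_8 = 4. Add edge {2,4}. Now deg[2]=0, deg[4]=1.
Step 9: smallest deg-1 vertex = 4, p_9 = 5. Add edge {4,5}. Now deg[4]=0, deg[5]=1.
Final: two remaining deg-1 vertices are 5, 11. Add edge {5,11}.

Answer: 3 11
4 6
7 11
4 8
1 9
1 4
2 10
2 4
4 5
5 11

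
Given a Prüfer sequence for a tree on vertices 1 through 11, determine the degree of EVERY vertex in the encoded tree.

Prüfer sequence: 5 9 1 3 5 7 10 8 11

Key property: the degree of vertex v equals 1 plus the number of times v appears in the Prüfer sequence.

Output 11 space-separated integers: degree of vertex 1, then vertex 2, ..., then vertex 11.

Answer: 2 1 2 1 3 1 2 2 2 2 2

Derivation:
p_1 = 5: count[5] becomes 1
p_2 = 9: count[9] becomes 1
p_3 = 1: count[1] becomes 1
p_4 = 3: count[3] becomes 1
p_5 = 5: count[5] becomes 2
p_6 = 7: count[7] becomes 1
p_7 = 10: count[10] becomes 1
p_8 = 8: count[8] becomes 1
p_9 = 11: count[11] becomes 1
Degrees (1 + count): deg[1]=1+1=2, deg[2]=1+0=1, deg[3]=1+1=2, deg[4]=1+0=1, deg[5]=1+2=3, deg[6]=1+0=1, deg[7]=1+1=2, deg[8]=1+1=2, deg[9]=1+1=2, deg[10]=1+1=2, deg[11]=1+1=2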